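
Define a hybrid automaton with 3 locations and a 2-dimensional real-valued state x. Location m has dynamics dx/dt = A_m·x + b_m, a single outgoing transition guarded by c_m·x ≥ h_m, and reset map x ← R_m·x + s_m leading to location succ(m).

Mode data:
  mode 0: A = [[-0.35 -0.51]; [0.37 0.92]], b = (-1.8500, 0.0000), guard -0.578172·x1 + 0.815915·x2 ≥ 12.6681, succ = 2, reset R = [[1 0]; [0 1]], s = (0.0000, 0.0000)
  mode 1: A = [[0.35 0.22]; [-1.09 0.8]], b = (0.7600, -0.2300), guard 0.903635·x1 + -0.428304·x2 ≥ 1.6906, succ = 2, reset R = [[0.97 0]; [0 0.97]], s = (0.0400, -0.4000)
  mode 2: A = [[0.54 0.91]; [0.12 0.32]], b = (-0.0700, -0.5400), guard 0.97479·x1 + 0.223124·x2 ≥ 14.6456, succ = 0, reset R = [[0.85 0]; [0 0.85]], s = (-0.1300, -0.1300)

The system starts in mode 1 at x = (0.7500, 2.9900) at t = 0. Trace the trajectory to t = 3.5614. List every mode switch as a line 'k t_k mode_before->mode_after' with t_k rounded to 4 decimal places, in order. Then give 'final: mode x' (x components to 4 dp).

Mode 1: guard c·x = 1.6906 hit at Δt = 1.2321 (t = 1.2321), x⁻ = (3.4960, 3.4287) → reset → x⁺ = (3.4311, 2.9258), jump to mode 2
Mode 2: guard c·x = 14.6456 hit at Δt = 1.3703 (t = 2.6024), x⁻ = (13.8484, 5.1374) → reset → x⁺ = (11.6412, 4.2368), jump to mode 0
Mode 0: flow for 0.9590 to horizon, guard not reached → x = (2.9418, 14.8548)

1 1.2321 1->2
2 2.6024 2->0
final: 0 2.9418 14.8548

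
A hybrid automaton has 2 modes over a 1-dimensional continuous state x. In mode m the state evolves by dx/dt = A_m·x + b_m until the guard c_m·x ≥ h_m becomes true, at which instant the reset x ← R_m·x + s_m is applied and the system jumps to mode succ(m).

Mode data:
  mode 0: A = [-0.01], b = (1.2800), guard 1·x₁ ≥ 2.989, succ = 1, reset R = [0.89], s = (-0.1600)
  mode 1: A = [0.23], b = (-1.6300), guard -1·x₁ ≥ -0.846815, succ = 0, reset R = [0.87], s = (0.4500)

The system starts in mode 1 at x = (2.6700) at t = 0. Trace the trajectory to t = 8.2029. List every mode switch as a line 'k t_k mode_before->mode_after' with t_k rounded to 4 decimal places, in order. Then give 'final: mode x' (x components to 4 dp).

1 1.5024 1->0
2 2.9338 0->1
3 4.2722 1->0
4 5.7036 0->1
5 7.0420 1->0
final: 0 2.6504

Mode 1: guard c·x = -0.8468 hit at Δt = 1.5024 (t = 1.5024), x⁻ = (0.8468) → reset → x⁺ = (1.1867), jump to mode 0
Mode 0: guard c·x = 2.9890 hit at Δt = 1.4314 (t = 2.9338), x⁻ = (2.9890) → reset → x⁺ = (2.5002), jump to mode 1
Mode 1: guard c·x = -0.8468 hit at Δt = 1.3384 (t = 4.2722), x⁻ = (0.8468) → reset → x⁺ = (1.1867), jump to mode 0
Mode 0: guard c·x = 2.9890 hit at Δt = 1.4314 (t = 5.7036), x⁻ = (2.9890) → reset → x⁺ = (2.5002), jump to mode 1
Mode 1: guard c·x = -0.8468 hit at Δt = 1.3384 (t = 7.0420), x⁻ = (0.8468) → reset → x⁺ = (1.1867), jump to mode 0
Mode 0: flow for 1.1609 to horizon, guard not reached → x = (2.6504)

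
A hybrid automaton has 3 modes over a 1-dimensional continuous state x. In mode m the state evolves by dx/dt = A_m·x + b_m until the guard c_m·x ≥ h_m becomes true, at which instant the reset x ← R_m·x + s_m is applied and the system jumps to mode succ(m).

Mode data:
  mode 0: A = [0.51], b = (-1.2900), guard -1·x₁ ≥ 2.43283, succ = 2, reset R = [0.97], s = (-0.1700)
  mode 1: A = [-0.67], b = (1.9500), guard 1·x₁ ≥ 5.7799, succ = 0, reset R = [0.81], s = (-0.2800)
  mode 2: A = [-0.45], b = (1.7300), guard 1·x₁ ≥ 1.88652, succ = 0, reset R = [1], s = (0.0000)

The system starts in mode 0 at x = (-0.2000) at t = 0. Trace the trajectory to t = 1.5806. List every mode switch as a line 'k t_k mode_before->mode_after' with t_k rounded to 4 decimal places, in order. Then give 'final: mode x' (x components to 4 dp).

Mode 0: guard c·x = 2.4328 hit at Δt = 1.1721 (t = 1.1721), x⁻ = (-2.4328) → reset → x⁺ = (-2.5298), jump to mode 2
Mode 2: flow for 0.4085 to horizon, guard not reached → x = (-1.4595)

1 1.1721 0->2
final: 2 -1.4595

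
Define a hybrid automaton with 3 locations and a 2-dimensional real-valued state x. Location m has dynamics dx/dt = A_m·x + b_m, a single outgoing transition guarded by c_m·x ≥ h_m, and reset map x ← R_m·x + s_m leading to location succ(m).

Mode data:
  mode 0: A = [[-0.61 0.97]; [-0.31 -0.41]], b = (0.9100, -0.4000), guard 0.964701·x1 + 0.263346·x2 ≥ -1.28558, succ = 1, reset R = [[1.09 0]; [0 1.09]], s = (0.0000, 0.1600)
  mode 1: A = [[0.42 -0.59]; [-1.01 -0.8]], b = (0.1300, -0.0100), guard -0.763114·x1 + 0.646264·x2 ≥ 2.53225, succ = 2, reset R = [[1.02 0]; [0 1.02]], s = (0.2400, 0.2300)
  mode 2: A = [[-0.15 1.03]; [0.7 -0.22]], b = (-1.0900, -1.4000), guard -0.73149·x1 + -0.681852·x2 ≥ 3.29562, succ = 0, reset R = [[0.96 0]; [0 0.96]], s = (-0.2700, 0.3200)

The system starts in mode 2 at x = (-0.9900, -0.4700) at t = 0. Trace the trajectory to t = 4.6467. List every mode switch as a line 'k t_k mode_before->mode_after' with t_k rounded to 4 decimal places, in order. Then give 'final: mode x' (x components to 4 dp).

Mode 2: guard c·x = 3.2956 hit at Δt = 0.7209 (t = 0.7209), x⁻ = (-2.5263, -2.1232) → reset → x⁺ = (-2.6952, -1.7182), jump to mode 0
Mode 0: guard c·x = -1.2856 hit at Δt = 1.5477 (t = 2.2686), x⁻ = (-1.1363, -0.7193) → reset → x⁺ = (-1.2385, -0.6240), jump to mode 1
Mode 1: guard c·x = 2.5322 hit at Δt = 1.4079 (t = 3.6765), x⁻ = (-2.2807, 1.2252) → reset → x⁺ = (-2.0863, 1.4797), jump to mode 2
Mode 2: flow for 0.9702 to horizon, guard not reached → x = (-2.7860, -1.3863)

1 0.7209 2->0
2 2.2686 0->1
3 3.6765 1->2
final: 2 -2.7860 -1.3863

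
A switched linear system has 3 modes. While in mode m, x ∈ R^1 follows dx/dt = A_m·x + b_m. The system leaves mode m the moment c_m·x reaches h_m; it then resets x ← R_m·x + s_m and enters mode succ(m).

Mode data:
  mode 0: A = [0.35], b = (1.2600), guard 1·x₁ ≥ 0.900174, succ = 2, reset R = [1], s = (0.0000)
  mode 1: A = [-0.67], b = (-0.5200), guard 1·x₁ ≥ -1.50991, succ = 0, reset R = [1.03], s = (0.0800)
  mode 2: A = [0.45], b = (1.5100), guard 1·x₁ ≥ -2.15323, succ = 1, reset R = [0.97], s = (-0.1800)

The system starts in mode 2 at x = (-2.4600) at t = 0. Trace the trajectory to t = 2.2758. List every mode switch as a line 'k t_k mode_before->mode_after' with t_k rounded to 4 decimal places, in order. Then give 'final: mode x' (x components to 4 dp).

1 0.6546 2->1
2 1.7143 1->0
final: 0 -1.0138

Mode 2: guard c·x = -2.1532 hit at Δt = 0.6546 (t = 0.6546), x⁻ = (-2.1532) → reset → x⁺ = (-2.2686), jump to mode 1
Mode 1: guard c·x = -1.5099 hit at Δt = 1.0597 (t = 1.7143), x⁻ = (-1.5099) → reset → x⁺ = (-1.4752), jump to mode 0
Mode 0: flow for 0.5615 to horizon, guard not reached → x = (-1.0138)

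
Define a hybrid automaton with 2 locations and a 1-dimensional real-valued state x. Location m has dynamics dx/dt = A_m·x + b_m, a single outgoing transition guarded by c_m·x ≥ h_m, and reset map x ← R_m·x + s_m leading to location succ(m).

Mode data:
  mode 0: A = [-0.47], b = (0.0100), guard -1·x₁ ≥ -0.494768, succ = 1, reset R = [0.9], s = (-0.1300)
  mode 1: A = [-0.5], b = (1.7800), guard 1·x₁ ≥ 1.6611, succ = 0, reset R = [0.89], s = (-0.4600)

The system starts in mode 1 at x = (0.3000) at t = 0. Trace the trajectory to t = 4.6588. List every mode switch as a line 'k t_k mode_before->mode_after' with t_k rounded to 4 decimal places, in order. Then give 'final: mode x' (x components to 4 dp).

1 1.0809 1->0
2 2.6654 0->1
3 3.7369 1->0
final: 0 0.6678

Mode 1: guard c·x = 1.6611 hit at Δt = 1.0809 (t = 1.0809), x⁻ = (1.6611) → reset → x⁺ = (1.0184), jump to mode 0
Mode 0: guard c·x = -0.4948 hit at Δt = 1.5845 (t = 2.6654), x⁻ = (0.4948) → reset → x⁺ = (0.3153), jump to mode 1
Mode 1: guard c·x = 1.6611 hit at Δt = 1.0715 (t = 3.7369), x⁻ = (1.6611) → reset → x⁺ = (1.0184), jump to mode 0
Mode 0: flow for 0.9219 to horizon, guard not reached → x = (0.6678)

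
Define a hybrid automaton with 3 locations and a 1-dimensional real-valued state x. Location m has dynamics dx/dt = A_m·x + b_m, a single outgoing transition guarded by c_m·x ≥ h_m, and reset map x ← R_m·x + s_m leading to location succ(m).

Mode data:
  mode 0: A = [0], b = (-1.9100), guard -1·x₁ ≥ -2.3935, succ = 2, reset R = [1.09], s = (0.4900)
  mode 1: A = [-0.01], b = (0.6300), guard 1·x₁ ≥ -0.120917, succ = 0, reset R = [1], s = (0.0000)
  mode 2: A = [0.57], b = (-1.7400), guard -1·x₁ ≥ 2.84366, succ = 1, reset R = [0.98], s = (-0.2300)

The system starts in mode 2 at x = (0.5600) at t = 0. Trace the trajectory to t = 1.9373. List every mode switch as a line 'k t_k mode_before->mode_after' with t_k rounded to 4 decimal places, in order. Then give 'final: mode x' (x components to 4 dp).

1 1.5105 2->1
final: 1 -2.7356

Mode 2: guard c·x = 2.8437 hit at Δt = 1.5105 (t = 1.5105), x⁻ = (-2.8437) → reset → x⁺ = (-3.0168), jump to mode 1
Mode 1: flow for 0.4268 to horizon, guard not reached → x = (-2.7356)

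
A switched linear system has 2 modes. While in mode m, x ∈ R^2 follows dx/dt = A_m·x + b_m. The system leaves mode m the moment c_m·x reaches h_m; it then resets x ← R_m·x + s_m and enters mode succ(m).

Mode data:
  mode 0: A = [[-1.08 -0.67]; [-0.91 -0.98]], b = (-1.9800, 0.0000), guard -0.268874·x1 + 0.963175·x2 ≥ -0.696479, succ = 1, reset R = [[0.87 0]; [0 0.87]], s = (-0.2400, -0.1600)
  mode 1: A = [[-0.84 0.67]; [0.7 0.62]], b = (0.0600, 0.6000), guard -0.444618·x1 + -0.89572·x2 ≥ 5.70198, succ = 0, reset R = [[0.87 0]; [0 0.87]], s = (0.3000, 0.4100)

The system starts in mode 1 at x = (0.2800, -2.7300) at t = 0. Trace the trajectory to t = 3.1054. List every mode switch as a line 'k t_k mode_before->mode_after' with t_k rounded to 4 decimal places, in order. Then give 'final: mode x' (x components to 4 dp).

Mode 1: guard c·x = 5.7020 hit at Δt = 1.1823 (t = 1.1823), x⁻ = (-1.8605, -5.4423) → reset → x⁺ = (-1.3186, -4.3248), jump to mode 0
Mode 0: guard c·x = -0.6965 hit at Δt = 1.1228 (t = 2.3051), x⁻ = (-0.8124, -0.9499) → reset → x⁺ = (-0.9468, -0.9864), jump to mode 1
Mode 1: flow for 0.8003 to horizon, guard not reached → x = (-0.9708, -1.6721)

1 1.1823 1->0
2 2.3051 0->1
final: 1 -0.9708 -1.6721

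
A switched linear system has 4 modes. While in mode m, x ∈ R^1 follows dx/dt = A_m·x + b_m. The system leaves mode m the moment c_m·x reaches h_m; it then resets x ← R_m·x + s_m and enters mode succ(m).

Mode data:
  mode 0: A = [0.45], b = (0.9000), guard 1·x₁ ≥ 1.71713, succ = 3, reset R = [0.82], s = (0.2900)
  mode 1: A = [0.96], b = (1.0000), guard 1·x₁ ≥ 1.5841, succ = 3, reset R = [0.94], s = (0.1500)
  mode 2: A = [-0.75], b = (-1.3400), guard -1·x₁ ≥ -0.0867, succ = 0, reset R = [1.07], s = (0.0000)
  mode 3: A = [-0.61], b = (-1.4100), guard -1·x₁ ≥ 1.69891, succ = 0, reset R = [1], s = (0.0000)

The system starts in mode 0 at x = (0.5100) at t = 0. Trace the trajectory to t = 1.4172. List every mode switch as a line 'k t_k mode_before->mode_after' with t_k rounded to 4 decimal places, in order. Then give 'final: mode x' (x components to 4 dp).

Mode 0: guard c·x = 1.7171 hit at Δt = 0.8726 (t = 0.8726), x⁻ = (1.7171) → reset → x⁺ = (1.6980), jump to mode 3
Mode 3: flow for 0.5446 to horizon, guard not reached → x = (0.5647)

1 0.8726 0->3
final: 3 0.5647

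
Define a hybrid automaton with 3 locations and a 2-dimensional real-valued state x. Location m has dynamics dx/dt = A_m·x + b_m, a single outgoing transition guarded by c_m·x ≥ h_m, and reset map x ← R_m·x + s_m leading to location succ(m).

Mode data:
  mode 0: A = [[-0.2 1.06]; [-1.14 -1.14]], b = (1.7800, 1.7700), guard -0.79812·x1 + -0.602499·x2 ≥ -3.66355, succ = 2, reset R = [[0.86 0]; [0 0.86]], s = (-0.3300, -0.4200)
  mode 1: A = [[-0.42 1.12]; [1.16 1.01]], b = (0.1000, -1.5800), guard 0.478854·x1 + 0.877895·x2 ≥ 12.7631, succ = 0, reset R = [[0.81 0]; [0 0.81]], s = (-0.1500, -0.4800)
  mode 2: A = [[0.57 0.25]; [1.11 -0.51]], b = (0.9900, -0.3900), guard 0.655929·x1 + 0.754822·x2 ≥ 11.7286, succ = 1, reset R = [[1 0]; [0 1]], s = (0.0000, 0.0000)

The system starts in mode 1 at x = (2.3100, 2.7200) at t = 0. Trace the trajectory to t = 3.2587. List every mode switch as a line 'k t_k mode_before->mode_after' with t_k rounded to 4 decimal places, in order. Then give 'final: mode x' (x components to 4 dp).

Mode 1: guard c·x = 12.7631 hit at Δt = 0.9087 (t = 0.9087), x⁻ = (6.7751, 10.8428) → reset → x⁺ = (5.3378, 8.3027), jump to mode 0
Mode 0: guard c·x = -3.6635 hit at Δt = 1.4234 (t = 2.3321), x⁻ = (7.1919, -3.4464) → reset → x⁺ = (5.8550, -3.3839), jump to mode 2
Mode 2: flow for 0.9266 to horizon, guard not reached → x = (11.1496, 4.4295)

1 0.9087 1->0
2 2.3321 0->2
final: 2 11.1496 4.4295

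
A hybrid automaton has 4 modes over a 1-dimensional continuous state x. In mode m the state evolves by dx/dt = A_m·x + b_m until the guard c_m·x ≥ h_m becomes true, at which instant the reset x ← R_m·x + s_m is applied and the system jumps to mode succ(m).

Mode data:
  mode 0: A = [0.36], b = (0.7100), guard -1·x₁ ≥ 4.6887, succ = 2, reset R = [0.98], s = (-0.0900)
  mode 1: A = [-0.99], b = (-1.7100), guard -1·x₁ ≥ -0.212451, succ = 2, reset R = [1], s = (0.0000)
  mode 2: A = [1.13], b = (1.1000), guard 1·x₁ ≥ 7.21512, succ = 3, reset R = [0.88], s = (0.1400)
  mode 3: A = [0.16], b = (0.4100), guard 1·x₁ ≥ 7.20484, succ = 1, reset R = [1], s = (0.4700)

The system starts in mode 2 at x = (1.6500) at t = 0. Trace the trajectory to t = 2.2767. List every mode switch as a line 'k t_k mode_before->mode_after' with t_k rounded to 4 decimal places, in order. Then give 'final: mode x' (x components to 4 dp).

1 1.0073 2->3
2 1.4828 3->1
final: 1 2.5571

Mode 2: guard c·x = 7.2151 hit at Δt = 1.0073 (t = 1.0073), x⁻ = (7.2151) → reset → x⁺ = (6.4893), jump to mode 3
Mode 3: guard c·x = 7.2048 hit at Δt = 0.4755 (t = 1.4828), x⁻ = (7.2048) → reset → x⁺ = (7.6748), jump to mode 1
Mode 1: flow for 0.7939 to horizon, guard not reached → x = (2.5571)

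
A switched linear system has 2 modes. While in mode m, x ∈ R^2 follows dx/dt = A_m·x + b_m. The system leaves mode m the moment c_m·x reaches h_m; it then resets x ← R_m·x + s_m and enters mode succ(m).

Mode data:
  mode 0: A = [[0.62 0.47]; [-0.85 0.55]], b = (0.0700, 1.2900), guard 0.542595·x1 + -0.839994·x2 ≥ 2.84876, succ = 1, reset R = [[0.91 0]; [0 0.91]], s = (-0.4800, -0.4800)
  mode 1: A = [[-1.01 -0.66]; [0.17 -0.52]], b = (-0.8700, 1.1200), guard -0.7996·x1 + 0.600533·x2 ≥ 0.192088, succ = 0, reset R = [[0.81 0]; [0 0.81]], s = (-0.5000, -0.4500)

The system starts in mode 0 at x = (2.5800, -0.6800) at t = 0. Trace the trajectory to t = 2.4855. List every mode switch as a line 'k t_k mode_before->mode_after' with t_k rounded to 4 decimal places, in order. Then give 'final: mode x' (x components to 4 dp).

1 0.4059 0->1
2 1.7761 1->0
final: 0 -0.4139 1.2988

Mode 0: guard c·x = 2.8488 hit at Δt = 0.4059 (t = 0.4059), x⁻ = (3.1382, -1.3643) → reset → x⁺ = (2.3758, -1.7215), jump to mode 1
Mode 1: guard c·x = 0.1921 hit at Δt = 1.3702 (t = 1.7761), x⁻ = (0.0730, 0.4171) → reset → x⁺ = (-0.4409, -0.1122), jump to mode 0
Mode 0: flow for 0.7094 to horizon, guard not reached → x = (-0.4139, 1.2988)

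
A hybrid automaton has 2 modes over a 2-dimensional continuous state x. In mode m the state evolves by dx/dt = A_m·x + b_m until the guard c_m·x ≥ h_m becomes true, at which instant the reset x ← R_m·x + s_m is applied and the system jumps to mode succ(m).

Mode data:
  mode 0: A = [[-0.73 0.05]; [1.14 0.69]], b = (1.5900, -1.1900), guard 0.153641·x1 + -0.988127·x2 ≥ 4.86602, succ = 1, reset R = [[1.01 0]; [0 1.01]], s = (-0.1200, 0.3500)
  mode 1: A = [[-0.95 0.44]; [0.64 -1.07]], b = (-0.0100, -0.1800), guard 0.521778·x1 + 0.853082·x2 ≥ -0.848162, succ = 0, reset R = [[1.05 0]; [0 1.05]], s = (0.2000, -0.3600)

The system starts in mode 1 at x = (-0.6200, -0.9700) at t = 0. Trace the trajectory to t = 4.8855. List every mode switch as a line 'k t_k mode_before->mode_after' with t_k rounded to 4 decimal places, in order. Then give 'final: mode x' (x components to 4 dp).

1 0.8143 1->0
2 2.3009 0->1
3 4.5119 1->0
final: 0 0.3135 -1.9583

Mode 1: guard c·x = -0.8482 hit at Δt = 0.8143 (t = 0.8143), x⁻ = (-0.4914, -0.6937) → reset → x⁺ = (-0.3159, -1.0884), jump to mode 0
Mode 0: guard c·x = 4.8660 hit at Δt = 1.4866 (t = 2.3009), x⁻ = (1.1933, -4.7389) → reset → x⁺ = (1.0853, -4.4363), jump to mode 1
Mode 1: guard c·x = -0.8482 hit at Δt = 2.2110 (t = 4.5119), x⁻ = (-0.4167, -0.7394) → reset → x⁺ = (-0.2375, -1.1364), jump to mode 0
Mode 0: flow for 0.3736 to horizon, guard not reached → x = (0.3135, -1.9583)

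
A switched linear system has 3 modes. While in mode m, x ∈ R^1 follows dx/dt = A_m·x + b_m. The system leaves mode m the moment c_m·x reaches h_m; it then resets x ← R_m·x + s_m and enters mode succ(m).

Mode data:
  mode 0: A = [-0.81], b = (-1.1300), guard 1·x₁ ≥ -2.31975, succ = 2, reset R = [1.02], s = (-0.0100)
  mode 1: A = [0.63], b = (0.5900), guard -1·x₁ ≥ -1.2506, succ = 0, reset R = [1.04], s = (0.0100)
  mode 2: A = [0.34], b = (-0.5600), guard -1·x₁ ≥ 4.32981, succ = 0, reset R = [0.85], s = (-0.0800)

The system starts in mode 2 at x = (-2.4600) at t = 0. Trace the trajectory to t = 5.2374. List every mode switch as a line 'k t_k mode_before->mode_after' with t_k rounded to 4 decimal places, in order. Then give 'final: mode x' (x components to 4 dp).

1 1.1035 2->0
2 2.2630 0->2
3 3.4272 2->0
4 4.5867 0->2
final: 2 -3.3724

Mode 2: guard c·x = 4.3298 hit at Δt = 1.1035 (t = 1.1035), x⁻ = (-4.3298) → reset → x⁺ = (-3.7603), jump to mode 0
Mode 0: guard c·x = -2.3197 hit at Δt = 1.1595 (t = 2.2630), x⁻ = (-2.3198) → reset → x⁺ = (-2.3761), jump to mode 2
Mode 2: guard c·x = 4.3298 hit at Δt = 1.1642 (t = 3.4272), x⁻ = (-4.3298) → reset → x⁺ = (-3.7603), jump to mode 0
Mode 0: guard c·x = -2.3197 hit at Δt = 1.1595 (t = 4.5867), x⁻ = (-2.3197) → reset → x⁺ = (-2.3761), jump to mode 2
Mode 2: flow for 0.6507 to horizon, guard not reached → x = (-3.3724)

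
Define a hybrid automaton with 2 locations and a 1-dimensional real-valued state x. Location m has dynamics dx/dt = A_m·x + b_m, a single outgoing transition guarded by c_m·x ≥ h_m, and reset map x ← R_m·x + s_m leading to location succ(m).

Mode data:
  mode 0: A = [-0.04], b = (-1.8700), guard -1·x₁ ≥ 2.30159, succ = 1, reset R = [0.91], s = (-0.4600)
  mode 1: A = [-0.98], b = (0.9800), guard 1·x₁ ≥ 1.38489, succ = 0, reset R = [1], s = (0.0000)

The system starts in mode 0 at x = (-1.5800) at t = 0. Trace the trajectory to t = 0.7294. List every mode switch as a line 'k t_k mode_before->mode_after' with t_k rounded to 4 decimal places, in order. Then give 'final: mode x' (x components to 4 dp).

1 0.4026 0->1
final: 1 -1.5804

Mode 0: guard c·x = 2.3016 hit at Δt = 0.4026 (t = 0.4026), x⁻ = (-2.3016) → reset → x⁺ = (-2.5544), jump to mode 1
Mode 1: flow for 0.3268 to horizon, guard not reached → x = (-1.5804)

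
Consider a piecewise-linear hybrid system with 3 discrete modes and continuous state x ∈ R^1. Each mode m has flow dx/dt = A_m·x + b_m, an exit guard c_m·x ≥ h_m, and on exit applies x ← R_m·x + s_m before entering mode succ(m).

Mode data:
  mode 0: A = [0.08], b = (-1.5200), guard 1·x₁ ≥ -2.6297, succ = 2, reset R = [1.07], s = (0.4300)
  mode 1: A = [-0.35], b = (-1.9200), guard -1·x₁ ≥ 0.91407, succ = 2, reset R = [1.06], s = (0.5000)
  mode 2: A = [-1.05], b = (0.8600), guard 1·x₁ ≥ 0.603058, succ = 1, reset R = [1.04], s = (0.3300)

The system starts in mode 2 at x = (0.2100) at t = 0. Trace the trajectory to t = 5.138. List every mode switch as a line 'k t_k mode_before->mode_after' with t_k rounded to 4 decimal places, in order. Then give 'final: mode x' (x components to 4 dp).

1 0.9873 2->1
2 1.9676 1->2
3 3.6682 2->1
4 4.6485 1->2
final: 2 0.0487

Mode 2: guard c·x = 0.6031 hit at Δt = 0.9873 (t = 0.9873), x⁻ = (0.6031) → reset → x⁺ = (0.9572), jump to mode 1
Mode 1: guard c·x = 0.9141 hit at Δt = 0.9803 (t = 1.9676), x⁻ = (-0.9141) → reset → x⁺ = (-0.4689), jump to mode 2
Mode 2: guard c·x = 0.6031 hit at Δt = 1.7006 (t = 3.6682), x⁻ = (0.6031) → reset → x⁺ = (0.9572), jump to mode 1
Mode 1: guard c·x = 0.9141 hit at Δt = 0.9803 (t = 4.6485), x⁻ = (-0.9141) → reset → x⁺ = (-0.4689), jump to mode 2
Mode 2: flow for 0.4895 to horizon, guard not reached → x = (0.0487)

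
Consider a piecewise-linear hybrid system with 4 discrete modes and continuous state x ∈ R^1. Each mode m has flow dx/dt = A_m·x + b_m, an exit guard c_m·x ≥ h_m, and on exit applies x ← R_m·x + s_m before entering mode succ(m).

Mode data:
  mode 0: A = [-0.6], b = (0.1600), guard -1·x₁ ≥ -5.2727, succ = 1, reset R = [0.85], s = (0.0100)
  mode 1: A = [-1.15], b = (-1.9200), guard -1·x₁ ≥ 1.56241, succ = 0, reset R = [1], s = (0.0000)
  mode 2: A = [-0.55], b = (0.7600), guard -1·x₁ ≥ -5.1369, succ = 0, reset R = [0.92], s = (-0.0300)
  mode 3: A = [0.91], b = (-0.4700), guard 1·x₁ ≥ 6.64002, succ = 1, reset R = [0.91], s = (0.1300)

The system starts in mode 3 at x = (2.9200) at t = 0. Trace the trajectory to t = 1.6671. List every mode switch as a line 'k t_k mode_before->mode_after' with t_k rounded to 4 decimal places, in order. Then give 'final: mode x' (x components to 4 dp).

1 1.0277 3->1
final: 1 2.0895

Mode 3: guard c·x = 6.6400 hit at Δt = 1.0277 (t = 1.0277), x⁻ = (6.6400) → reset → x⁺ = (6.1724), jump to mode 1
Mode 1: flow for 0.6394 to horizon, guard not reached → x = (2.0895)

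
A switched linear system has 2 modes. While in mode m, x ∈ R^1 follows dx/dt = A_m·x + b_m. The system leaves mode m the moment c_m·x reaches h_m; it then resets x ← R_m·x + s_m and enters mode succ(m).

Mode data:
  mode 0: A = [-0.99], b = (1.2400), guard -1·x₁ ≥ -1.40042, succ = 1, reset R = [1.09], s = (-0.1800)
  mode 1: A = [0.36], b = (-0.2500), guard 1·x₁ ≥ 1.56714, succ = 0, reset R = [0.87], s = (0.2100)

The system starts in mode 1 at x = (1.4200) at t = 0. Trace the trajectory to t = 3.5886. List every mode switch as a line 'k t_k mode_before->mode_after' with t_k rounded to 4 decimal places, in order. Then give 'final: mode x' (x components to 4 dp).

1 0.5129 1->0
2 1.2953 0->1
3 2.1051 1->0
4 2.8875 0->1
final: 1 1.5336

Mode 1: guard c·x = 1.5671 hit at Δt = 0.5129 (t = 0.5129), x⁻ = (1.5671) → reset → x⁺ = (1.5734), jump to mode 0
Mode 0: guard c·x = -1.4004 hit at Δt = 0.7824 (t = 1.2953), x⁻ = (1.4004) → reset → x⁺ = (1.3465), jump to mode 1
Mode 1: guard c·x = 1.5671 hit at Δt = 0.8098 (t = 2.1051), x⁻ = (1.5671) → reset → x⁺ = (1.5734), jump to mode 0
Mode 0: guard c·x = -1.4004 hit at Δt = 0.7824 (t = 2.8875), x⁻ = (1.4004) → reset → x⁺ = (1.3465), jump to mode 1
Mode 1: flow for 0.7011 to horizon, guard not reached → x = (1.5336)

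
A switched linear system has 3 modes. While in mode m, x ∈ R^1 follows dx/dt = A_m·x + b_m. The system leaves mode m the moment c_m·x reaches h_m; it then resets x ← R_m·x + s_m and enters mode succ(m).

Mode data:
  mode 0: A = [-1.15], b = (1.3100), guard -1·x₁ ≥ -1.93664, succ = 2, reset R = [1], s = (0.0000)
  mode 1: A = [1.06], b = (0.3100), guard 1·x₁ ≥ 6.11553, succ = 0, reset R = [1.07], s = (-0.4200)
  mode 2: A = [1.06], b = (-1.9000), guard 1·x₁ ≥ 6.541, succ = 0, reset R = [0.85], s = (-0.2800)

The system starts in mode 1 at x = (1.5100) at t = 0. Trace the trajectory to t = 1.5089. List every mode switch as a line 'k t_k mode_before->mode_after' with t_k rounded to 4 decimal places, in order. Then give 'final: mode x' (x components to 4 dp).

1 1.1966 1->0
final: 0 4.6197

Mode 1: guard c·x = 6.1155 hit at Δt = 1.1966 (t = 1.1966), x⁻ = (6.1155) → reset → x⁺ = (6.1236), jump to mode 0
Mode 0: flow for 0.3123 to horizon, guard not reached → x = (4.6197)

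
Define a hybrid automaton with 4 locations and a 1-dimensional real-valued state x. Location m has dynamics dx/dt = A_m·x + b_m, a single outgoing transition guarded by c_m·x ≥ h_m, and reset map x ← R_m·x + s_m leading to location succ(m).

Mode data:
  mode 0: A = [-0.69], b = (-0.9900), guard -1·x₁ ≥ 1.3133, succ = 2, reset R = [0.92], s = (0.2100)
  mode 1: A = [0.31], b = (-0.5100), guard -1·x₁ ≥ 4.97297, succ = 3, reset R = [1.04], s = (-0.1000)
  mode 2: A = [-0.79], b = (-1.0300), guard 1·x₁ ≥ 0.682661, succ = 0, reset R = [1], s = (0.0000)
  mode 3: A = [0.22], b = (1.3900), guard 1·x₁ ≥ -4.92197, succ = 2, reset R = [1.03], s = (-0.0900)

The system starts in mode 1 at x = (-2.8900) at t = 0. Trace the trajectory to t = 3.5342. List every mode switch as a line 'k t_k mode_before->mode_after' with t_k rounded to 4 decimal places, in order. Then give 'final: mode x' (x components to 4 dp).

Mode 1: guard c·x = 4.9730 hit at Δt = 1.2192 (t = 1.2192), x⁻ = (-4.9730) → reset → x⁺ = (-5.2719), jump to mode 3
Mode 3: guard c·x = -4.9220 hit at Δt = 1.3114 (t = 2.5306), x⁻ = (-4.9220) → reset → x⁺ = (-5.1596), jump to mode 2
Mode 2: flow for 1.0036 to horizon, guard not reached → x = (-3.0488)

1 1.2192 1->3
2 2.5306 3->2
final: 2 -3.0488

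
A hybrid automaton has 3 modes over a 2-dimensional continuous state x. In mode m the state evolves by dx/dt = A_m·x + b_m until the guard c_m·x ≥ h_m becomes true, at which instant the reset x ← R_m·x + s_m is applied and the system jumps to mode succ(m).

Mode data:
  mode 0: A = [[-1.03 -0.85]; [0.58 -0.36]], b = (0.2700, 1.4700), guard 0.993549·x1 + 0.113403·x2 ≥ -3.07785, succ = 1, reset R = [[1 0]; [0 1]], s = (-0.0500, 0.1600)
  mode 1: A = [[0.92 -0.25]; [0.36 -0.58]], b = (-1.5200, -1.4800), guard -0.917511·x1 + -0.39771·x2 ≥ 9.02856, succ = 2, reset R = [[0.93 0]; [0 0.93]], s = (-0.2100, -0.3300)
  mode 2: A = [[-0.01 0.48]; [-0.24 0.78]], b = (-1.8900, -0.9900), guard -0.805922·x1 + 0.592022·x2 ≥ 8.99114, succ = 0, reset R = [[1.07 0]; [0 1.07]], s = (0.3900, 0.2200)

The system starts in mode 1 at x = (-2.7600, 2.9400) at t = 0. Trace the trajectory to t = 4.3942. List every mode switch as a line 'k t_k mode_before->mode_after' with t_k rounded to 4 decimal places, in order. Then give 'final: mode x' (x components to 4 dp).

Mode 1: guard c·x = 9.0286 hit at Δt = 0.9515 (t = 0.9515), x⁻ = (-9.4215, -0.9662) → reset → x⁺ = (-8.9720, -1.2286), jump to mode 2
Mode 2: guard c·x = 8.9911 hit at Δt = 1.1100 (t = 2.0615), x⁻ = (-11.4507, -0.4008) → reset → x⁺ = (-11.8623, -0.2088), jump to mode 0
Mode 0: guard c·x = -3.0779 hit at Δt = 1.0503 (t = 3.1118), x⁻ = (-2.8574, -2.1067) → reset → x⁺ = (-2.9074, -1.9467), jump to mode 1
Mode 1: guard c·x = 9.0286 hit at Δt = 0.9470 (t = 4.0588), x⁻ = (-8.2629, -3.6390) → reset → x⁺ = (-7.8945, -3.7143), jump to mode 2
Mode 2: flow for 0.3354 to horizon, guard not reached → x = (-9.1537, -4.4235)

1 0.9515 1->2
2 2.0615 2->0
3 3.1118 0->1
4 4.0588 1->2
final: 2 -9.1537 -4.4235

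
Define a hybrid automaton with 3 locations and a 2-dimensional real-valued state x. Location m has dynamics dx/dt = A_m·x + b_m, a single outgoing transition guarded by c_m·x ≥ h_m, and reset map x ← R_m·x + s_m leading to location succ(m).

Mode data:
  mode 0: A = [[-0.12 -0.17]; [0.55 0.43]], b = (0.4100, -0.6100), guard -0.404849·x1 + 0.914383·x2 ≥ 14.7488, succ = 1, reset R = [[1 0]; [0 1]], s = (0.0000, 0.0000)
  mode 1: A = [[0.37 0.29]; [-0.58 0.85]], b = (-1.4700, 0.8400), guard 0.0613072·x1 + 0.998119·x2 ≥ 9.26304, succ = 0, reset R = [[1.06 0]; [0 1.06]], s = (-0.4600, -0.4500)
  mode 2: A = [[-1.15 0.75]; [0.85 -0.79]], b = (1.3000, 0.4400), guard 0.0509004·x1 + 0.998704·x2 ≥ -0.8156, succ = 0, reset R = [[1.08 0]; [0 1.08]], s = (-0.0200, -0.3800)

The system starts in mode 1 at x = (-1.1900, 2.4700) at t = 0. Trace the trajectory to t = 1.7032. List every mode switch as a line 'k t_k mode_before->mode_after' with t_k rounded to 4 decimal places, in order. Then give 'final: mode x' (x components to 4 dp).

Mode 1: guard c·x = 9.2630 hit at Δt = 1.0895 (t = 1.0895), x⁻ = (-1.7524, 9.3881) → reset → x⁺ = (-2.3175, 9.5014), jump to mode 0
Mode 0: flow for 0.6137 to horizon, guard not reached → x = (-2.9377, 10.9360)

1 1.0895 1->0
final: 0 -2.9377 10.9360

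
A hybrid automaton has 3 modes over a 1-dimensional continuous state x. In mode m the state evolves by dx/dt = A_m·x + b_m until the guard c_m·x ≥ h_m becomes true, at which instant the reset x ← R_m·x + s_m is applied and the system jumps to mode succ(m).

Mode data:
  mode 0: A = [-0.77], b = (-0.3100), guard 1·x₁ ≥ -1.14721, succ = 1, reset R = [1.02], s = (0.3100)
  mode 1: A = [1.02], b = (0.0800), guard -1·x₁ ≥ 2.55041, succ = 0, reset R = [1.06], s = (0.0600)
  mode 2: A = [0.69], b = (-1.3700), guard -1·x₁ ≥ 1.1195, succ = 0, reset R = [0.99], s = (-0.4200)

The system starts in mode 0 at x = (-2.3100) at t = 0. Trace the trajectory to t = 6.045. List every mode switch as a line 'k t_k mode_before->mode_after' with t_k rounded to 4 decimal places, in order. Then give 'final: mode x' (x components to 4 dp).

1 1.2216 0->1
2 2.3503 1->0
3 3.7811 0->1
4 4.9098 1->0
final: 0 -1.3376

Mode 0: guard c·x = -1.1472 hit at Δt = 1.2216 (t = 1.2216), x⁻ = (-1.1472) → reset → x⁺ = (-0.8602), jump to mode 1
Mode 1: guard c·x = 2.5504 hit at Δt = 1.1287 (t = 2.3503), x⁻ = (-2.5504) → reset → x⁺ = (-2.6434), jump to mode 0
Mode 0: guard c·x = -1.1472 hit at Δt = 1.4308 (t = 3.7811), x⁻ = (-1.1472) → reset → x⁺ = (-0.8602), jump to mode 1
Mode 1: guard c·x = 2.5504 hit at Δt = 1.1287 (t = 4.9098), x⁻ = (-2.5504) → reset → x⁺ = (-2.6434), jump to mode 0
Mode 0: flow for 1.1352 to horizon, guard not reached → x = (-1.3376)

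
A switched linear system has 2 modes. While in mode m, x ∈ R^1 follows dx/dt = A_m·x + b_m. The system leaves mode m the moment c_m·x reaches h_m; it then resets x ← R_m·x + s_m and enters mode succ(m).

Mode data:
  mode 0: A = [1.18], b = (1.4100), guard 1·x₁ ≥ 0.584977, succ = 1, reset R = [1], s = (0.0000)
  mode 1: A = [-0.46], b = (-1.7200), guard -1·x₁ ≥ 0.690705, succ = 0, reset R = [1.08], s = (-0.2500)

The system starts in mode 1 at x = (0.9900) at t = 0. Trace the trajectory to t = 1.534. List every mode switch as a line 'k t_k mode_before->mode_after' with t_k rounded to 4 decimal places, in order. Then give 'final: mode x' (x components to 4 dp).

1 0.9546 1->0
final: 0 -0.8008

Mode 1: guard c·x = 0.6907 hit at Δt = 0.9546 (t = 0.9546), x⁻ = (-0.6907) → reset → x⁺ = (-0.9960), jump to mode 0
Mode 0: flow for 0.5794 to horizon, guard not reached → x = (-0.8008)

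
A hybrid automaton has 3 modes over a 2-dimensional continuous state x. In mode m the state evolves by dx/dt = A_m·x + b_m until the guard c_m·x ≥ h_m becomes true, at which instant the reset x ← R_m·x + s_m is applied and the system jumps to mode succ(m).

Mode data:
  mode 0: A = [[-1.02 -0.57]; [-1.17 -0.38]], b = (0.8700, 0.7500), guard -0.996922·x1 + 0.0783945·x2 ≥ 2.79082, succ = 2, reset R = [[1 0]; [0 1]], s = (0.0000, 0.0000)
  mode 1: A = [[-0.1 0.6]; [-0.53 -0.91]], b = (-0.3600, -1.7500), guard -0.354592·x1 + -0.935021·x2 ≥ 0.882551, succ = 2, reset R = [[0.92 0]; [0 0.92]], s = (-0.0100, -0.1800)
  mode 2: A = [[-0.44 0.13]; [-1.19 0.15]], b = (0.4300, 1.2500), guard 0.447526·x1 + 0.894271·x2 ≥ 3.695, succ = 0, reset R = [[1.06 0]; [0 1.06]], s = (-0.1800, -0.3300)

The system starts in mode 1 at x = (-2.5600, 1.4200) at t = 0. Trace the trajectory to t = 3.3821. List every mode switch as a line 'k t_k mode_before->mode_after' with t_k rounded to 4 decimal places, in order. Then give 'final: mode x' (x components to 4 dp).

Mode 1: guard c·x = 0.8826 hit at Δt = 1.4980 (t = 1.4980), x⁻ = (-2.2858, -0.0770) → reset → x⁺ = (-2.1129, -0.2509), jump to mode 2
Mode 2: guard c·x = 3.6950 hit at Δt = 1.5288 (t = 3.0268), x⁻ = (-0.2455, 4.2547) → reset → x⁺ = (-0.4403, 4.1800), jump to mode 0
Mode 0: flow for 0.3553 to horizon, guard not reached → x = (-0.7516, 4.1384)

1 1.4980 1->2
2 3.0268 2->0
final: 0 -0.7516 4.1384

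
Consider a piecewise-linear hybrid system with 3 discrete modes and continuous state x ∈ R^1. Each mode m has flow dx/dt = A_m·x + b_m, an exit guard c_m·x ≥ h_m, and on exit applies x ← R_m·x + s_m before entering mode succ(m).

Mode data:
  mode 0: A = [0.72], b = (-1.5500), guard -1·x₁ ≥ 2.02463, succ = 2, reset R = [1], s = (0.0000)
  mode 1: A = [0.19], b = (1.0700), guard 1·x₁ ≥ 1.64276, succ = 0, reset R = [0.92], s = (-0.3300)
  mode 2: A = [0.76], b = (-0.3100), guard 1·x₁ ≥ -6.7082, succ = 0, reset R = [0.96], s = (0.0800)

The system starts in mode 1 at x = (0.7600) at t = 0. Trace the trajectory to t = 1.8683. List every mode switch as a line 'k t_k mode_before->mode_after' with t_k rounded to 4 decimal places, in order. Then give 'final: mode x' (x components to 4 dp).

Mode 1: guard c·x = 1.6428 hit at Δt = 0.6809 (t = 0.6809), x⁻ = (1.6428) → reset → x⁺ = (1.1813), jump to mode 0
Mode 0: flow for 1.1874 to horizon, guard not reached → x = (-0.1313)

1 0.6809 1->0
final: 0 -0.1313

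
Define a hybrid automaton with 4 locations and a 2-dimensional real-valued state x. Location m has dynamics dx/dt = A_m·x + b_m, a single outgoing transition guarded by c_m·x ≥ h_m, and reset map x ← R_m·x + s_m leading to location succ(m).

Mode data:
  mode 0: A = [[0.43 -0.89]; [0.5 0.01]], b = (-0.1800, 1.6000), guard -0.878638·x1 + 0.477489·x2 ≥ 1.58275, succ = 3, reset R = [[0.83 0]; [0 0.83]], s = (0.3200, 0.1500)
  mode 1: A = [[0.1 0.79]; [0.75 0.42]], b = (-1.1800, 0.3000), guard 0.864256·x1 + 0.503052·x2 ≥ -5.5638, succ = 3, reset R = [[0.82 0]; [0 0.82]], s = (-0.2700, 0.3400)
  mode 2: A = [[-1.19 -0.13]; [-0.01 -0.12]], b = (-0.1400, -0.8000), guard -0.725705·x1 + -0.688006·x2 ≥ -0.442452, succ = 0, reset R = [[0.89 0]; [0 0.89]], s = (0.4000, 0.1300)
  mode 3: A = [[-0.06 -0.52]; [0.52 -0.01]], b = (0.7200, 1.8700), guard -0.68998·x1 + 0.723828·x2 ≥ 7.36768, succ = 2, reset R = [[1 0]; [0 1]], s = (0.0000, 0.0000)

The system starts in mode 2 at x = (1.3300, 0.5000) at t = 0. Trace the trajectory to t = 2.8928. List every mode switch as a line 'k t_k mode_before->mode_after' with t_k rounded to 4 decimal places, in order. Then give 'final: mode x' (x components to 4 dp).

Mode 2: guard c·x = -0.4425 hit at Δt = 0.5792 (t = 0.5792), x⁻ = (0.5967, 0.0137) → reset → x⁺ = (0.9311, 0.1422), jump to mode 0
Mode 0: guard c·x = 1.5828 hit at Δt = 1.2200 (t = 1.7992), x⁻ = (-0.4922, 2.4090) → reset → x⁺ = (-0.0885, 2.1495), jump to mode 3
Mode 3: flow for 1.0936 to horizon, guard not reached → x = (-1.0139, 3.8918)

1 0.5792 2->0
2 1.7992 0->3
final: 3 -1.0139 3.8918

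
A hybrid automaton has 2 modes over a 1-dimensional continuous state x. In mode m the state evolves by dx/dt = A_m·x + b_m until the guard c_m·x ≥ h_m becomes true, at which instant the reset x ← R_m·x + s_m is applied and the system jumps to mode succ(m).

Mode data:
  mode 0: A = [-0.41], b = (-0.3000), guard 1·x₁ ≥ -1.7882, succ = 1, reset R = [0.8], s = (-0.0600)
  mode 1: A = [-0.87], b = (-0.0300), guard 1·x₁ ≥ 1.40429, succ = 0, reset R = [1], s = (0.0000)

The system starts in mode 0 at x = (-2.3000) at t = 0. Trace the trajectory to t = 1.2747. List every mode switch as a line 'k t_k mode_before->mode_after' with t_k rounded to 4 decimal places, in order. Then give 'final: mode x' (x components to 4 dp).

Mode 0: guard c·x = -1.7882 hit at Δt = 0.9635 (t = 0.9635), x⁻ = (-1.7882) → reset → x⁺ = (-1.4906), jump to mode 1
Mode 1: flow for 0.3112 to horizon, guard not reached → x = (-1.1452)

1 0.9635 0->1
final: 1 -1.1452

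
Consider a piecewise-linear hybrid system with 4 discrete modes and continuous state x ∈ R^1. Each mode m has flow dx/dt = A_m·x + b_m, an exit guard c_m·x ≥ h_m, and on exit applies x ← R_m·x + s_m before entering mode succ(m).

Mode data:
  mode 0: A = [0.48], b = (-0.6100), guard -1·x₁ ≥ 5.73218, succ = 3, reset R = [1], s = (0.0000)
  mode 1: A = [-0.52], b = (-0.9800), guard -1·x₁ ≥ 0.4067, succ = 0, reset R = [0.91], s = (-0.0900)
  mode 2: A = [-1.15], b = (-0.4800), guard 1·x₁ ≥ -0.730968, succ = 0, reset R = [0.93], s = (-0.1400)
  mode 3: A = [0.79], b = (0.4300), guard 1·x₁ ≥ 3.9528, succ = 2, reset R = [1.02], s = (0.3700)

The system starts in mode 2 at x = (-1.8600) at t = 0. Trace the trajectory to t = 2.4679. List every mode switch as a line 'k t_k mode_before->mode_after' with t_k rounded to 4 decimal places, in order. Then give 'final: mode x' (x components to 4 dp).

1 1.3271 2->0
final: 0 -2.3440

Mode 2: guard c·x = -0.7310 hit at Δt = 1.3271 (t = 1.3271), x⁻ = (-0.7310) → reset → x⁺ = (-0.8198), jump to mode 0
Mode 0: flow for 1.1408 to horizon, guard not reached → x = (-2.3440)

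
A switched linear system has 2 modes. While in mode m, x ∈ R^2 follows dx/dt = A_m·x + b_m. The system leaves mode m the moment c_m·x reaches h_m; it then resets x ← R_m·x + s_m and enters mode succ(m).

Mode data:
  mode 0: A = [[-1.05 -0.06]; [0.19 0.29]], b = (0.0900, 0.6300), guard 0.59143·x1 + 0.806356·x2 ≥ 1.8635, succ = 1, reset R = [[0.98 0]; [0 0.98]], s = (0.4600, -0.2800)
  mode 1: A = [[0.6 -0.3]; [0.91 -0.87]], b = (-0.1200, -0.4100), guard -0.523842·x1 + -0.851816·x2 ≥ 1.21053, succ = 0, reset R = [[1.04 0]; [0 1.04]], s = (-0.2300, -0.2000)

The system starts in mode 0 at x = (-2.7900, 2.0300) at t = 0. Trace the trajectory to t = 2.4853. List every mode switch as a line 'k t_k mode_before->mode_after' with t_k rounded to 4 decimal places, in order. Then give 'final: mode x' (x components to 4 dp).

Mode 0: guard c·x = 1.8635 hit at Δt = 1.0033 (t = 1.0033), x⁻ = (-1.0131, 3.0541) → reset → x⁺ = (-0.5328, 2.7130), jump to mode 1
Mode 1: guard c·x = 1.2105 hit at Δt = 1.1721 (t = 2.1754), x⁻ = (-1.9380, -0.2293) → reset → x⁺ = (-2.2455, -0.4385), jump to mode 0
Mode 0: flow for 0.3099 to horizon, guard not reached → x = (-1.5914, -0.3928)

1 1.0033 0->1
2 2.1754 1->0
final: 0 -1.5914 -0.3928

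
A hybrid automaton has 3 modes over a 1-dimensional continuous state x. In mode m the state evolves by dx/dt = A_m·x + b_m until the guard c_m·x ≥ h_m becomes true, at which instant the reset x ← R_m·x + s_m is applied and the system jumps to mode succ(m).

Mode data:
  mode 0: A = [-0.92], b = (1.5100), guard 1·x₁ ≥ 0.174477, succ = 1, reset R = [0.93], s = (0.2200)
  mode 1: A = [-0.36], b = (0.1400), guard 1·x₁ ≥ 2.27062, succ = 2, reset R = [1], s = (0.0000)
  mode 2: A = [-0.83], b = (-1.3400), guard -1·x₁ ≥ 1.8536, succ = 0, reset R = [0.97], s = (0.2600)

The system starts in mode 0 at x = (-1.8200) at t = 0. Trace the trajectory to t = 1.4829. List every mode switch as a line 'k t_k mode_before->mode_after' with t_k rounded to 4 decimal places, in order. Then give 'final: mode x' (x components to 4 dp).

1 0.9332 0->1
final: 1 0.3835

Mode 0: guard c·x = 0.1745 hit at Δt = 0.9332 (t = 0.9332), x⁻ = (0.1745) → reset → x⁺ = (0.3823), jump to mode 1
Mode 1: flow for 0.5497 to horizon, guard not reached → x = (0.3835)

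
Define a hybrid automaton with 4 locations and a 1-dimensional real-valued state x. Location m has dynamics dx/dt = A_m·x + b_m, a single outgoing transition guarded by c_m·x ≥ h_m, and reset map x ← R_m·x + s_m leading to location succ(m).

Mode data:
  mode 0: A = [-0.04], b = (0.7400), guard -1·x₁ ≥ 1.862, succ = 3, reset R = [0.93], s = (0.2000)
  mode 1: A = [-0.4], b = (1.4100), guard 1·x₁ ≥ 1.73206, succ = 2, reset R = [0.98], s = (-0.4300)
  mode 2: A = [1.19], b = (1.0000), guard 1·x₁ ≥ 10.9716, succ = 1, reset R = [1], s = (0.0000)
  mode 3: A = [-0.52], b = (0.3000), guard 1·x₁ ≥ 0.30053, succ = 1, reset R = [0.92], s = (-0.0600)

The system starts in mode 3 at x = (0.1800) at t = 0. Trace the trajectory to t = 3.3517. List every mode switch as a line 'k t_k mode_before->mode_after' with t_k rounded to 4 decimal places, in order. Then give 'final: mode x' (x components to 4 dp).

1 0.6960 3->1
2 2.2276 1->2
final: 2 7.1906

Mode 3: guard c·x = 0.3005 hit at Δt = 0.6960 (t = 0.6960), x⁻ = (0.3005) → reset → x⁺ = (0.2165), jump to mode 1
Mode 1: guard c·x = 1.7321 hit at Δt = 1.5316 (t = 2.2276), x⁻ = (1.7321) → reset → x⁺ = (1.2674), jump to mode 2
Mode 2: flow for 1.1241 to horizon, guard not reached → x = (7.1906)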